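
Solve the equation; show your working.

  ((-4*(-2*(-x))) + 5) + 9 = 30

Step 1. [((-4*(-2*(-x))) + 5) + 9 = 30] +9 is outermost — subtract 9 both sides ⇒ sub: (-4*(-2*(-x))) + 5 = 21.
Step 2. [(-4*(-2*(-x))) + 5 = 21] subtract 5: x sits inside (… + 5) ⇒ sub: -4*(-2*(-x)) = 16.
Step 3. [-4*(-2*(-x)) = 16] leading coefficient -4: divide by -4. So div: -2*(-x) = -4.
Step 4. [-2*(-x) = -4] divide by the outer -2. So div: -x = 2.
Step 5. [-x = 2] LHS negated; negate both sides. So neg: x = -2.

Answer: x ∈ {-2}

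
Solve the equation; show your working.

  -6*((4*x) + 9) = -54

Step 1. [-6*((4*x) + 9) = -54] -6·(inner) — divide through by -6. So div: (4*x) + 9 = 9.
Step 2. [(4*x) + 9 = 9] the outer +9 inverts by subtracting 9, so sub: 4*x = 0.
Step 3. [4*x = 0] 4 out front; divide by 4, so div: x = 0.

Answer: x ∈ {0}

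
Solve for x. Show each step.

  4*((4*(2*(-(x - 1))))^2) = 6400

Step 1. [4*((4*(2*(-(x - 1))))^2) = 6400] 4 out front; divide by 4, so div: (4*(2*(-(x - 1))))^2 = 1600.
Step 2. [(4*(2*(-(x - 1))))^2 = 1600] LHS squared, RHS 1600 ≥ 0: apply √ (±). So sqrt: 4*(2*(-(x - 1))) = 40 or -40.
Step 3. [4*(2*(-(x - 1))) = 40 or -40] divide by the outer 4 ⇒ div: 2*(-(x - 1)) = 10 or -10.
Step 4. [2*(-(x - 1)) = 10 or -10] divide by the outer 2 ⇒ div: -(x - 1) = 5 or -5.
Step 5. [-(x - 1) = 5 or -5] leading − — multiply by −1. So neg: x - 1 = -5 or 5.
Step 6. [x - 1 = -5 or 5] peel the -1: add 1 from each side. So sub: x = -4 or 6.

Answer: x ∈ {-4, 6}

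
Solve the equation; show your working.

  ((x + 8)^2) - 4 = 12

Step 1. [((x + 8)^2) - 4 = 12] peel the -4: add 4 from each side ⇒ sub: (x + 8)^2 = 16.
Step 2. [(x + 8)^2 = 16] LHS squared, RHS 16 ≥ 0: apply √ (±). So sqrt: x + 8 = 4 or -4.
Step 3. [x + 8 = 4 or -4] peel the +8: subtract 8 from each side ⇒ sub: x = -4 or -12.

Answer: x ∈ {-12, -4}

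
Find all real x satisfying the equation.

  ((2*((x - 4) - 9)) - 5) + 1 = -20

Step 1. [((2*((x - 4) - 9)) - 5) + 1 = -20] 1 comes off first (subtract 1), so sub: (2*((x - 4) - 9)) - 5 = -21.
Step 2. [(2*((x - 4) - 9)) - 5 = -21] 5 comes off first (add 5) ⇒ sub: 2*((x - 4) - 9) = -16.
Step 3. [2*((x - 4) - 9) = -16] leading coefficient 2: divide by 2. So div: (x - 4) - 9 = -8.
Step 4. [(x - 4) - 9 = -8] add 9: x sits inside (… - 9). So sub: x - 4 = 1.
Step 5. [x - 4 = 1] -4 is outermost — add 4 both sides. So sub: x = 5.

Answer: x ∈ {5}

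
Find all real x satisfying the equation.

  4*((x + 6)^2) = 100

Step 1. [4*((x + 6)^2) = 100] leading coefficient 4: divide by 4 ⇒ div: (x + 6)^2 = 25.
Step 2. [(x + 6)^2 = 25] √ both sides: 25 ≥ 0 gives two branches, so sqrt: x + 6 = 5 or -5.
Step 3. [x + 6 = 5 or -5] 6 comes off first (subtract 6). So sub: x = -1 or -11.

Answer: x ∈ {-11, -1}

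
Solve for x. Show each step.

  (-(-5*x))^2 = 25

Step 1. [(-(-5*x))^2 = 25] LHS squared, RHS 25 ≥ 0: apply √ (±) ⇒ sqrt: -(-5*x) = 5 or -5.
Step 2. [-(-5*x) = 5 or -5] LHS negated; negate both sides ⇒ neg: -5*x = -5 or 5.
Step 3. [-5*x = -5 or 5] LHS = -5·(…); ÷-5 both sides. So div: x = 1 or -1.

Answer: x ∈ {-1, 1}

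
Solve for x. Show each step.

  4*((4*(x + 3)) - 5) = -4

Step 1. [4*((4*(x + 3)) - 5) = -4] divide by the outer 4, so div: (4*(x + 3)) - 5 = -1.
Step 2. [(4*(x + 3)) - 5 = -1] add 5: x sits inside (… - 5), so sub: 4*(x + 3) = 4.
Step 3. [4*(x + 3) = 4] divide by the outer 4. So div: x + 3 = 1.
Step 4. [x + 3 = 1] subtract 3: x sits inside (… + 3), so sub: x = -2.

Answer: x ∈ {-2}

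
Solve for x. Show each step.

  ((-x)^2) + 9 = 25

Step 1. [((-x)^2) + 9 = 25] +9 is outermost — subtract 9 both sides, so sub: (-x)^2 = 16.
Step 2. [(-x)^2 = 16] √ both sides: 16 ≥ 0 gives two branches. So sqrt: -x = 4 or -4.
Step 3. [-x = 4 or -4] LHS negated; negate both sides ⇒ neg: x = -4 or 4.

Answer: x ∈ {-4, 4}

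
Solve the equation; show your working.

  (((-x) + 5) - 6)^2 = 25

Step 1. [(((-x) + 5) - 6)^2 = 25] 25 ≥ 0, LHS is (·)² — take ±√, so sqrt: ((-x) + 5) - 6 = 5 or -5.
Step 2. [((-x) + 5) - 6 = 5 or -5] -6 is outermost — add 6 both sides ⇒ sub: (-x) + 5 = 11 or 1.
Step 3. [(-x) + 5 = 11 or 1] 5 comes off first (subtract 5), so sub: -x = 6 or -4.
Step 4. [-x = 6 or -4] LHS negated; negate both sides. So neg: x = -6 or 4.

Answer: x ∈ {-6, 4}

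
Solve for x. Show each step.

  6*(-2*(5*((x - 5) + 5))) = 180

Step 1. [6*(-2*(5*((x - 5) + 5))) = 180] leading coefficient 6: divide by 6 ⇒ div: -2*(5*((x - 5) + 5)) = 30.
Step 2. [-2*(5*((x - 5) + 5)) = 30] -2 out front; divide by -2 ⇒ div: 5*((x - 5) + 5) = -15.
Step 3. [5*((x - 5) + 5) = -15] 5 out front; divide by 5, so div: (x - 5) + 5 = -3.
Step 4. [(x - 5) + 5 = -3] peel the +5: subtract 5 from each side. So sub: x - 5 = -8.
Step 5. [x - 5 = -8] the outer -5 inverts by adding 5, so sub: x = -3.

Answer: x ∈ {-3}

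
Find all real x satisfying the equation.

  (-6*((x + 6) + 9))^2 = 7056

Step 1. [(-6*((x + 6) + 9))^2 = 7056] LHS squared, RHS 7056 ≥ 0: apply √ (±). So sqrt: -6*((x + 6) + 9) = 84 or -84.
Step 2. [-6*((x + 6) + 9) = 84 or -84] divide by the outer -6. So div: (x + 6) + 9 = -14 or 14.
Step 3. [(x + 6) + 9 = -14 or 14] the outer +9 inverts by subtracting 9. So sub: x + 6 = -23 or 5.
Step 4. [x + 6 = -23 or 5] the outer +6 inverts by subtracting 6, so sub: x = -29 or -1.

Answer: x ∈ {-29, -1}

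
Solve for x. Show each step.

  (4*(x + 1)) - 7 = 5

Step 1. [(4*(x + 1)) - 7 = 5] add 7: x sits inside (… - 7) ⇒ sub: 4*(x + 1) = 12.
Step 2. [4*(x + 1) = 12] divide by the outer 4 ⇒ div: x + 1 = 3.
Step 3. [x + 1 = 3] peel the +1: subtract 1 from each side ⇒ sub: x = 2.

Answer: x ∈ {2}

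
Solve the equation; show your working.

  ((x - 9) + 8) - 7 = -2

Step 1. [((x - 9) + 8) - 7 = -2] add 7: x sits inside (… - 7) ⇒ sub: (x - 9) + 8 = 5.
Step 2. [(x - 9) + 8 = 5] peel the +8: subtract 8 from each side, so sub: x - 9 = -3.
Step 3. [x - 9 = -3] -9 is outermost — add 9 both sides ⇒ sub: x = 6.

Answer: x ∈ {6}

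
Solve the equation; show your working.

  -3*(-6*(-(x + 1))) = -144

Step 1. [-3*(-6*(-(x + 1))) = -144] divide by the outer -3. So div: -6*(-(x + 1)) = 48.
Step 2. [-6*(-(x + 1)) = 48] -6·(inner) — divide through by -6 ⇒ div: -(x + 1) = -8.
Step 3. [-(x + 1) = -8] leading − — multiply by −1. So neg: x + 1 = 8.
Step 4. [x + 1 = 8] 1 comes off first (subtract 1) ⇒ sub: x = 7.

Answer: x ∈ {7}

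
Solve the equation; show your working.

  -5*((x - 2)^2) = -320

Step 1. [-5*((x - 2)^2) = -320] leading coefficient -5: divide by -5. So div: (x - 2)^2 = 64.
Step 2. [(x - 2)^2 = 64] 64 ≥ 0, LHS is (·)² — take ±√ ⇒ sqrt: x - 2 = 8 or -8.
Step 3. [x - 2 = 8 or -8] peel the -2: add 2 from each side ⇒ sub: x = 10 or -6.

Answer: x ∈ {-6, 10}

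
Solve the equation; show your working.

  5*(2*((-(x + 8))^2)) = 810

Step 1. [5*(2*((-(x + 8))^2)) = 810] leading coefficient 5: divide by 5. So div: 2*((-(x + 8))^2) = 162.
Step 2. [2*((-(x + 8))^2) = 162] LHS = 2·(…); ÷2 both sides ⇒ div: (-(x + 8))^2 = 81.
Step 3. [(-(x + 8))^2 = 81] LHS squared, RHS 81 ≥ 0: apply √ (±) ⇒ sqrt: -(x + 8) = 9 or -9.
Step 4. [-(x + 8) = 9 or -9] flip signs both sides, so neg: x + 8 = -9 or 9.
Step 5. [x + 8 = -9 or 9] 8 comes off first (subtract 8) ⇒ sub: x = -17 or 1.

Answer: x ∈ {-17, 1}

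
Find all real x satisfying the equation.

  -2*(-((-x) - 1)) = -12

Step 1. [-2*(-((-x) - 1)) = -12] -2·(inner) — divide through by -2 ⇒ div: -((-x) - 1) = 6.
Step 2. [-((-x) - 1) = 6] flip signs both sides ⇒ neg: (-x) - 1 = -6.
Step 3. [(-x) - 1 = -6] 1 comes off first (add 1). So sub: -x = -5.
Step 4. [-x = -5] LHS negated; negate both sides ⇒ neg: x = 5.

Answer: x ∈ {5}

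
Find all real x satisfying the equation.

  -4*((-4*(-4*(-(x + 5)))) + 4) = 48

Step 1. [-4*((-4*(-4*(-(x + 5)))) + 4) = 48] -4·(inner) — divide through by -4. So div: (-4*(-4*(-(x + 5)))) + 4 = -12.
Step 2. [(-4*(-4*(-(x + 5)))) + 4 = -12] common factor -4 (LHS and -12) — divide through. So factor: (-4*(-(x + 5))) - 1 = 3.
Step 3. [(-4*(-(x + 5))) - 1 = 3] peel the -1: add 1 from each side ⇒ sub: -4*(-(x + 5)) = 4.
Step 4. [-4*(-(x + 5)) = 4] -4·(inner) — divide through by -4. So div: -(x + 5) = -1.
Step 5. [-(x + 5) = -1] LHS negated; negate both sides, so neg: x + 5 = 1.
Step 6. [x + 5 = 1] peel the +5: subtract 5 from each side, so sub: x = -4.

Answer: x ∈ {-4}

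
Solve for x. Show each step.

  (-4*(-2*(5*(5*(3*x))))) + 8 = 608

Step 1. [(-4*(-2*(5*(5*(3*x))))) + 8 = 608] -4 divides every term; factor it out. So factor: (-2*(5*(5*(3*x)))) - 2 = -152.
Step 2. [(-2*(5*(5*(3*x)))) - 2 = -152] -2 is outermost — add 2 both sides ⇒ sub: -2*(5*(5*(3*x))) = -150.
Step 3. [-2*(5*(5*(3*x))) = -150] divide by the outer -2, so div: 5*(5*(3*x)) = 75.
Step 4. [5*(5*(3*x)) = 75] LHS = 5·(…); ÷5 both sides. So div: 5*(3*x) = 15.
Step 5. [5*(3*x) = 15] divide by the outer 5 ⇒ div: 3*x = 3.
Step 6. [3*x = 3] leading coefficient 3: divide by 3. So div: x = 1.

Answer: x ∈ {1}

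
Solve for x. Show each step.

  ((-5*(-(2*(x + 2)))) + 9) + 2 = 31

Step 1. [((-5*(-(2*(x + 2)))) + 9) + 2 = 31] subtract 2: x sits inside (… + 2). So sub: (-5*(-(2*(x + 2)))) + 9 = 29.
Step 2. [(-5*(-(2*(x + 2)))) + 9 = 29] subtract 9: x sits inside (… + 9) ⇒ sub: -5*(-(2*(x + 2))) = 20.
Step 3. [-5*(-(2*(x + 2))) = 20] LHS = -5·(…); ÷-5 both sides ⇒ div: -(2*(x + 2)) = -4.
Step 4. [-(2*(x + 2)) = -4] LHS negated; negate both sides, so neg: 2*(x + 2) = 4.
Step 5. [2*(x + 2) = 4] 2 out front; divide by 2, so div: x + 2 = 2.
Step 6. [x + 2 = 2] +2 is outermost — subtract 2 both sides ⇒ sub: x = 0.

Answer: x ∈ {0}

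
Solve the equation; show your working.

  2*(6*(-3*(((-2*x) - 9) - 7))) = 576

Step 1. [2*(6*(-3*(((-2*x) - 9) - 7))) = 576] 2·(inner) — divide through by 2 ⇒ div: 6*(-3*(((-2*x) - 9) - 7)) = 288.
Step 2. [6*(-3*(((-2*x) - 9) - 7)) = 288] 6·(inner) — divide through by 6, so div: -3*(((-2*x) - 9) - 7) = 48.
Step 3. [-3*(((-2*x) - 9) - 7) = 48] -3·(inner) — divide through by -3. So div: ((-2*x) - 9) - 7 = -16.
Step 4. [((-2*x) - 9) - 7 = -16] -7 is outermost — add 7 both sides ⇒ sub: (-2*x) - 9 = -9.
Step 5. [(-2*x) - 9 = -9] add 9: x sits inside (… - 9) ⇒ sub: -2*x = 0.
Step 6. [-2*x = 0] -2 out front; divide by -2, so div: x = 0.

Answer: x ∈ {0}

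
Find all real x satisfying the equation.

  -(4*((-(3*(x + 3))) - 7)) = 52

Step 1. [-(4*((-(3*(x + 3))) - 7)) = 52] leading − — multiply by −1, so neg: 4*((-(3*(x + 3))) - 7) = -52.
Step 2. [4*((-(3*(x + 3))) - 7) = -52] LHS = 4·(…); ÷4 both sides. So div: (-(3*(x + 3))) - 7 = -13.
Step 3. [(-(3*(x + 3))) - 7 = -13] the outer -7 inverts by adding 7. So sub: -(3*(x + 3)) = -6.
Step 4. [-(3*(x + 3)) = -6] leading − — multiply by −1, so neg: 3*(x + 3) = 6.
Step 5. [3*(x + 3) = 6] divide by the outer 3, so div: x + 3 = 2.
Step 6. [x + 3 = 2] 3 comes off first (subtract 3) ⇒ sub: x = -1.

Answer: x ∈ {-1}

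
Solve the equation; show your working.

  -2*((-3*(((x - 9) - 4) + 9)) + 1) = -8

Step 1. [-2*((-3*(((x - 9) - 4) + 9)) + 1) = -8] divide by the outer -2, so div: (-3*(((x - 9) - 4) + 9)) + 1 = 4.
Step 2. [(-3*(((x - 9) - 4) + 9)) + 1 = 4] 1 comes off first (subtract 1) ⇒ sub: -3*(((x - 9) - 4) + 9) = 3.
Step 3. [-3*(((x - 9) - 4) + 9) = 3] divide by the outer -3 ⇒ div: ((x - 9) - 4) + 9 = -1.
Step 4. [((x - 9) - 4) + 9 = -1] subtract 9: x sits inside (… + 9) ⇒ sub: (x - 9) - 4 = -10.
Step 5. [(x - 9) - 4 = -10] -4 is outermost — add 4 both sides ⇒ sub: x - 9 = -6.
Step 6. [x - 9 = -6] add 9: x sits inside (… - 9). So sub: x = 3.

Answer: x ∈ {3}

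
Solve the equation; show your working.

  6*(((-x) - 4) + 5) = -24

Step 1. [6*(((-x) - 4) + 5) = -24] 6·(inner) — divide through by 6, so div: ((-x) - 4) + 5 = -4.
Step 2. [((-x) - 4) + 5 = -4] the outer +5 inverts by subtracting 5, so sub: (-x) - 4 = -9.
Step 3. [(-x) - 4 = -9] the outer -4 inverts by adding 4 ⇒ sub: -x = -5.
Step 4. [-x = -5] LHS negated; negate both sides. So neg: x = 5.

Answer: x ∈ {5}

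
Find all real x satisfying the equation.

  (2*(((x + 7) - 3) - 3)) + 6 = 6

Step 1. [(2*(((x + 7) - 3) - 3)) + 6 = 6] common factor 2 (LHS and 6) — divide through ⇒ factor: (((x + 7) - 3) - 3) + 3 = 3.
Step 2. [(((x + 7) - 3) - 3) + 3 = 3] +3 is outermost — subtract 3 both sides ⇒ sub: ((x + 7) - 3) - 3 = 0.
Step 3. [((x + 7) - 3) - 3 = 0] the outer -3 inverts by adding 3 ⇒ sub: (x + 7) - 3 = 3.
Step 4. [(x + 7) - 3 = 3] the outer -3 inverts by adding 3. So sub: x + 7 = 6.
Step 5. [x + 7 = 6] peel the +7: subtract 7 from each side, so sub: x = -1.

Answer: x ∈ {-1}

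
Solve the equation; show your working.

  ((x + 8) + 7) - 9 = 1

Step 1. [((x + 8) + 7) - 9 = 1] 9 comes off first (add 9), so sub: (x + 8) + 7 = 10.
Step 2. [(x + 8) + 7 = 10] the outer +7 inverts by subtracting 7, so sub: x + 8 = 3.
Step 3. [x + 8 = 3] peel the +8: subtract 8 from each side, so sub: x = -5.

Answer: x ∈ {-5}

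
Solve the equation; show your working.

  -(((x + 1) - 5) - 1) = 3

Step 1. [-(((x + 1) - 5) - 1) = 3] LHS negated; negate both sides, so neg: ((x + 1) - 5) - 1 = -3.
Step 2. [((x + 1) - 5) - 1 = -3] -1 is outermost — add 1 both sides ⇒ sub: (x + 1) - 5 = -2.
Step 3. [(x + 1) - 5 = -2] 5 comes off first (add 5). So sub: x + 1 = 3.
Step 4. [x + 1 = 3] peel the +1: subtract 1 from each side. So sub: x = 2.

Answer: x ∈ {2}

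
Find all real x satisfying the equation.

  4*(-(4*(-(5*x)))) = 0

Step 1. [4*(-(4*(-(5*x)))) = 0] 4 out front; divide by 4, so div: -(4*(-(5*x))) = 0.
Step 2. [-(4*(-(5*x))) = 0] flip signs both sides, so neg: 4*(-(5*x)) = 0.
Step 3. [4*(-(5*x)) = 0] 4·(inner) — divide through by 4 ⇒ div: -(5*x) = 0.
Step 4. [-(5*x) = 0] flip signs both sides. So neg: 5*x = 0.
Step 5. [5*x = 0] 5·(inner) — divide through by 5, so div: x = 0.

Answer: x ∈ {0}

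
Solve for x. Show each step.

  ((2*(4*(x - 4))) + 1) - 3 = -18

Step 1. [((2*(4*(x - 4))) + 1) - 3 = -18] the outer -3 inverts by adding 3, so sub: (2*(4*(x - 4))) + 1 = -15.
Step 2. [(2*(4*(x - 4))) + 1 = -15] +1 is outermost — subtract 1 both sides. So sub: 2*(4*(x - 4)) = -16.
Step 3. [2*(4*(x - 4)) = -16] LHS = 2·(…); ÷2 both sides. So div: 4*(x - 4) = -8.
Step 4. [4*(x - 4) = -8] divide by the outer 4. So div: x - 4 = -2.
Step 5. [x - 4 = -2] peel the -4: add 4 from each side, so sub: x = 2.

Answer: x ∈ {2}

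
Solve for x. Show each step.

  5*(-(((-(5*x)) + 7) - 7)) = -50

Step 1. [5*(-(((-(5*x)) + 7) - 7)) = -50] leading coefficient 5: divide by 5, so div: -(((-(5*x)) + 7) - 7) = -10.
Step 2. [-(((-(5*x)) + 7) - 7) = -10] flip signs both sides ⇒ neg: ((-(5*x)) + 7) - 7 = 10.
Step 3. [((-(5*x)) + 7) - 7 = 10] peel the -7: add 7 from each side ⇒ sub: (-(5*x)) + 7 = 17.
Step 4. [(-(5*x)) + 7 = 17] subtract 7: x sits inside (… + 7) ⇒ sub: -(5*x) = 10.
Step 5. [-(5*x) = 10] LHS negated; negate both sides. So neg: 5*x = -10.
Step 6. [5*x = -10] 5·(inner) — divide through by 5, so div: x = -2.

Answer: x ∈ {-2}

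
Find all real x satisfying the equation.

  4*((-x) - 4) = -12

Step 1. [4*((-x) - 4) = -12] 4 out front; divide by 4. So div: (-x) - 4 = -3.
Step 2. [(-x) - 4 = -3] -4 is outermost — add 4 both sides ⇒ sub: -x = 1.
Step 3. [-x = 1] flip signs both sides. So neg: x = -1.

Answer: x ∈ {-1}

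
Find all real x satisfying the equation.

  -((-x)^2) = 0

Step 1. [-((-x)^2) = 0] flip signs both sides. So neg: (-x)^2 = 0.
Step 2. [(-x)^2 = 0] LHS squared, RHS 0 ≥ 0: apply √ (±). So sqrt: -x = 0.
Step 3. [-x = 0] leading − — multiply by −1 ⇒ neg: x = 0.

Answer: x ∈ {0}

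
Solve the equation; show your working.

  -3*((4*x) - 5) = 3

Step 1. [-3*((4*x) - 5) = 3] leading coefficient -3: divide by -3. So div: (4*x) - 5 = -1.
Step 2. [(4*x) - 5 = -1] the outer -5 inverts by adding 5 ⇒ sub: 4*x = 4.
Step 3. [4*x = 4] divide by the outer 4 ⇒ div: x = 1.

Answer: x ∈ {1}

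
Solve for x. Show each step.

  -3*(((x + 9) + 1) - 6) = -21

Step 1. [-3*(((x + 9) + 1) - 6) = -21] -3·(inner) — divide through by -3. So div: ((x + 9) + 1) - 6 = 7.
Step 2. [((x + 9) + 1) - 6 = 7] add 6: x sits inside (… - 6). So sub: (x + 9) + 1 = 13.
Step 3. [(x + 9) + 1 = 13] 1 comes off first (subtract 1) ⇒ sub: x + 9 = 12.
Step 4. [x + 9 = 12] the outer +9 inverts by subtracting 9, so sub: x = 3.

Answer: x ∈ {3}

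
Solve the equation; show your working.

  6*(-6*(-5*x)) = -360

Step 1. [6*(-6*(-5*x)) = -360] leading coefficient 6: divide by 6. So div: -6*(-5*x) = -60.
Step 2. [-6*(-5*x) = -60] divide by the outer -6, so div: -5*x = 10.
Step 3. [-5*x = 10] -5 out front; divide by -5. So div: x = -2.

Answer: x ∈ {-2}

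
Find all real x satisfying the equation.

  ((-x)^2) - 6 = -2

Step 1. [((-x)^2) - 6 = -2] the outer -6 inverts by adding 6, so sub: (-x)^2 = 4.
Step 2. [(-x)^2 = 4] √ both sides: 4 ≥ 0 gives two branches. So sqrt: -x = 2 or -2.
Step 3. [-x = 2 or -2] LHS negated; negate both sides, so neg: x = -2 or 2.

Answer: x ∈ {-2, 2}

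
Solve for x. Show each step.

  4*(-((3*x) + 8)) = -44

Step 1. [4*(-((3*x) + 8)) = -44] divide by the outer 4 ⇒ div: -((3*x) + 8) = -11.
Step 2. [-((3*x) + 8) = -11] LHS negated; negate both sides ⇒ neg: (3*x) + 8 = 11.
Step 3. [(3*x) + 8 = 11] +8 is outermost — subtract 8 both sides ⇒ sub: 3*x = 3.
Step 4. [3*x = 3] leading coefficient 3: divide by 3, so div: x = 1.

Answer: x ∈ {1}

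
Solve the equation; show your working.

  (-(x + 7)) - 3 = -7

Step 1. [(-(x + 7)) - 3 = -7] the outer -3 inverts by adding 3, so sub: -(x + 7) = -4.
Step 2. [-(x + 7) = -4] LHS negated; negate both sides. So neg: x + 7 = 4.
Step 3. [x + 7 = 4] peel the +7: subtract 7 from each side ⇒ sub: x = -3.

Answer: x ∈ {-3}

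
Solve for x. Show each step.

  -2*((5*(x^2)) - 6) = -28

Step 1. [-2*((5*(x^2)) - 6) = -28] -2 out front; divide by -2. So div: (5*(x^2)) - 6 = 14.
Step 2. [(5*(x^2)) - 6 = 14] -6 is outermost — add 6 both sides ⇒ sub: 5*(x^2) = 20.
Step 3. [5*(x^2) = 20] 5·(inner) — divide through by 5. So div: x^2 = 4.
Step 4. [x^2 = 4] √ both sides: 4 ≥ 0 gives two branches. So sqrt: x = 2 or -2.

Answer: x ∈ {-2, 2}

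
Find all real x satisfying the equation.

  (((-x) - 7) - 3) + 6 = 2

Step 1. [(((-x) - 7) - 3) + 6 = 2] subtract 6: x sits inside (… + 6) ⇒ sub: ((-x) - 7) - 3 = -4.
Step 2. [((-x) - 7) - 3 = -4] peel the -3: add 3 from each side ⇒ sub: (-x) - 7 = -1.
Step 3. [(-x) - 7 = -1] add 7: x sits inside (… - 7) ⇒ sub: -x = 6.
Step 4. [-x = 6] LHS negated; negate both sides, so neg: x = -6.

Answer: x ∈ {-6}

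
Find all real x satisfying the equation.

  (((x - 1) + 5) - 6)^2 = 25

Step 1. [(((x - 1) + 5) - 6)^2 = 25] √ both sides: 25 ≥ 0 gives two branches ⇒ sqrt: ((x - 1) + 5) - 6 = 5 or -5.
Step 2. [((x - 1) + 5) - 6 = 5 or -5] peel the -6: add 6 from each side, so sub: (x - 1) + 5 = 11 or 1.
Step 3. [(x - 1) + 5 = 11 or 1] 5 comes off first (subtract 5) ⇒ sub: x - 1 = 6 or -4.
Step 4. [x - 1 = 6 or -4] 1 comes off first (add 1). So sub: x = 7 or -3.

Answer: x ∈ {-3, 7}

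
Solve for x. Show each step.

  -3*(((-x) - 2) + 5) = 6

Step 1. [-3*(((-x) - 2) + 5) = 6] -3 out front; divide by -3 ⇒ div: ((-x) - 2) + 5 = -2.
Step 2. [((-x) - 2) + 5 = -2] the outer +5 inverts by subtracting 5. So sub: (-x) - 2 = -7.
Step 3. [(-x) - 2 = -7] 2 comes off first (add 2). So sub: -x = -5.
Step 4. [-x = -5] LHS negated; negate both sides, so neg: x = 5.

Answer: x ∈ {5}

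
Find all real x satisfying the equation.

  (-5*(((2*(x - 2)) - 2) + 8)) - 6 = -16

Step 1. [(-5*(((2*(x - 2)) - 2) + 8)) - 6 = -16] add 6: x sits inside (… - 6) ⇒ sub: -5*(((2*(x - 2)) - 2) + 8) = -10.
Step 2. [-5*(((2*(x - 2)) - 2) + 8) = -10] divide by the outer -5 ⇒ div: ((2*(x - 2)) - 2) + 8 = 2.
Step 3. [((2*(x - 2)) - 2) + 8 = 2] the outer +8 inverts by subtracting 8, so sub: (2*(x - 2)) - 2 = -6.
Step 4. [(2*(x - 2)) - 2 = -6] -2 is outermost — add 2 both sides, so sub: 2*(x - 2) = -4.
Step 5. [2*(x - 2) = -4] LHS = 2·(…); ÷2 both sides, so div: x - 2 = -2.
Step 6. [x - 2 = -2] peel the -2: add 2 from each side. So sub: x = 0.

Answer: x ∈ {0}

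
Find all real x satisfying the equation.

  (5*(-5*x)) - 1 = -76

Step 1. [(5*(-5*x)) - 1 = -76] add 1: x sits inside (… - 1), so sub: 5*(-5*x) = -75.
Step 2. [5*(-5*x) = -75] LHS = 5·(…); ÷5 both sides ⇒ div: -5*x = -15.
Step 3. [-5*x = -15] LHS = -5·(…); ÷-5 both sides. So div: x = 3.

Answer: x ∈ {3}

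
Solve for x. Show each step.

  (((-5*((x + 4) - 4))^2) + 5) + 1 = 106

Step 1. [(((-5*((x + 4) - 4))^2) + 5) + 1 = 106] the outer +1 inverts by subtracting 1 ⇒ sub: ((-5*((x + 4) - 4))^2) + 5 = 105.
Step 2. [((-5*((x + 4) - 4))^2) + 5 = 105] subtract 5: x sits inside (… + 5). So sub: (-5*((x + 4) - 4))^2 = 100.
Step 3. [(-5*((x + 4) - 4))^2 = 100] 100 ≥ 0, LHS is (·)² — take ±√ ⇒ sqrt: -5*((x + 4) - 4) = 10 or -10.
Step 4. [-5*((x + 4) - 4) = 10 or -10] leading coefficient -5: divide by -5, so div: (x + 4) - 4 = -2 or 2.
Step 5. [(x + 4) - 4 = -2 or 2] the outer -4 inverts by adding 4, so sub: x + 4 = 2 or 6.
Step 6. [x + 4 = 2 or 6] +4 is outermost — subtract 4 both sides, so sub: x = -2 or 2.

Answer: x ∈ {-2, 2}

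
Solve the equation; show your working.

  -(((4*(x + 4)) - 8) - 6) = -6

Step 1. [-(((4*(x + 4)) - 8) - 6) = -6] leading − — multiply by −1. So neg: ((4*(x + 4)) - 8) - 6 = 6.
Step 2. [((4*(x + 4)) - 8) - 6 = 6] peel the -6: add 6 from each side, so sub: (4*(x + 4)) - 8 = 12.
Step 3. [(4*(x + 4)) - 8 = 12] the outer -8 inverts by adding 8, so sub: 4*(x + 4) = 20.
Step 4. [4*(x + 4) = 20] 4 out front; divide by 4, so div: x + 4 = 5.
Step 5. [x + 4 = 5] the outer +4 inverts by subtracting 4, so sub: x = 1.

Answer: x ∈ {1}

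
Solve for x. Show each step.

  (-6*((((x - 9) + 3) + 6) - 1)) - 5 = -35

Step 1. [(-6*((((x - 9) + 3) + 6) - 1)) - 5 = -35] -5 is outermost — add 5 both sides ⇒ sub: -6*((((x - 9) + 3) + 6) - 1) = -30.
Step 2. [-6*((((x - 9) + 3) + 6) - 1) = -30] divide by the outer -6 ⇒ div: (((x - 9) + 3) + 6) - 1 = 5.
Step 3. [(((x - 9) + 3) + 6) - 1 = 5] peel the -1: add 1 from each side, so sub: ((x - 9) + 3) + 6 = 6.
Step 4. [((x - 9) + 3) + 6 = 6] subtract 6: x sits inside (… + 6). So sub: (x - 9) + 3 = 0.
Step 5. [(x - 9) + 3 = 0] +3 is outermost — subtract 3 both sides, so sub: x - 9 = -3.
Step 6. [x - 9 = -3] -9 is outermost — add 9 both sides ⇒ sub: x = 6.

Answer: x ∈ {6}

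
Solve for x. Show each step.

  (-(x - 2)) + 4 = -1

Step 1. [(-(x - 2)) + 4 = -1] peel the +4: subtract 4 from each side. So sub: -(x - 2) = -5.
Step 2. [-(x - 2) = -5] flip signs both sides. So neg: x - 2 = 5.
Step 3. [x - 2 = 5] peel the -2: add 2 from each side. So sub: x = 7.

Answer: x ∈ {7}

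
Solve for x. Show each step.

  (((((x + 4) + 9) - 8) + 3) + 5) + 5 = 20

Step 1. [(((((x + 4) + 9) - 8) + 3) + 5) + 5 = 20] 5 comes off first (subtract 5), so sub: ((((x + 4) + 9) - 8) + 3) + 5 = 15.
Step 2. [((((x + 4) + 9) - 8) + 3) + 5 = 15] the outer +5 inverts by subtracting 5, so sub: (((x + 4) + 9) - 8) + 3 = 10.
Step 3. [(((x + 4) + 9) - 8) + 3 = 10] 3 comes off first (subtract 3). So sub: ((x + 4) + 9) - 8 = 7.
Step 4. [((x + 4) + 9) - 8 = 7] add 8: x sits inside (… - 8) ⇒ sub: (x + 4) + 9 = 15.
Step 5. [(x + 4) + 9 = 15] subtract 9: x sits inside (… + 9) ⇒ sub: x + 4 = 6.
Step 6. [x + 4 = 6] 4 comes off first (subtract 4). So sub: x = 2.

Answer: x ∈ {2}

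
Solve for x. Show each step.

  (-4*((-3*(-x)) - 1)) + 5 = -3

Step 1. [(-4*((-3*(-x)) - 1)) + 5 = -3] subtract 5: x sits inside (… + 5). So sub: -4*((-3*(-x)) - 1) = -8.
Step 2. [-4*((-3*(-x)) - 1) = -8] -4 out front; divide by -4, so div: (-3*(-x)) - 1 = 2.
Step 3. [(-3*(-x)) - 1 = 2] peel the -1: add 1 from each side ⇒ sub: -3*(-x) = 3.
Step 4. [-3*(-x) = 3] leading coefficient -3: divide by -3 ⇒ div: -x = -1.
Step 5. [-x = -1] flip signs both sides, so neg: x = 1.

Answer: x ∈ {1}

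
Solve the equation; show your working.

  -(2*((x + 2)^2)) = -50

Step 1. [-(2*((x + 2)^2)) = -50] LHS negated; negate both sides, so neg: 2*((x + 2)^2) = 50.
Step 2. [2*((x + 2)^2) = 50] LHS = 2·(…); ÷2 both sides ⇒ div: (x + 2)^2 = 25.
Step 3. [(x + 2)^2 = 25] √ both sides: 25 ≥ 0 gives two branches. So sqrt: x + 2 = 5 or -5.
Step 4. [x + 2 = 5 or -5] 2 comes off first (subtract 2), so sub: x = 3 or -7.

Answer: x ∈ {-7, 3}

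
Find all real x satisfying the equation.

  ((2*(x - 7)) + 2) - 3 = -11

Step 1. [((2*(x - 7)) + 2) - 3 = -11] the outer -3 inverts by adding 3. So sub: (2*(x - 7)) + 2 = -8.
Step 2. [(2*(x - 7)) + 2 = -8] 2 | LHS and 2 | -8: pull 2 out. So factor: (x - 7) + 1 = -4.
Step 3. [(x - 7) + 1 = -4] 1 comes off first (subtract 1), so sub: x - 7 = -5.
Step 4. [x - 7 = -5] add 7: x sits inside (… - 7) ⇒ sub: x = 2.

Answer: x ∈ {2}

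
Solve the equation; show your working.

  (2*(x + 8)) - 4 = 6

Step 1. [(2*(x + 8)) - 4 = 6] 2 divides every term; factor it out, so factor: (x + 8) - 2 = 3.
Step 2. [(x + 8) - 2 = 3] peel the -2: add 2 from each side. So sub: x + 8 = 5.
Step 3. [x + 8 = 5] 8 comes off first (subtract 8). So sub: x = -3.

Answer: x ∈ {-3}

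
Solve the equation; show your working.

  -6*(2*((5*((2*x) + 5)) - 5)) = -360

Step 1. [-6*(2*((5*((2*x) + 5)) - 5)) = -360] divide by the outer -6, so div: 2*((5*((2*x) + 5)) - 5) = 60.
Step 2. [2*((5*((2*x) + 5)) - 5) = 60] leading coefficient 2: divide by 2, so div: (5*((2*x) + 5)) - 5 = 30.
Step 3. [(5*((2*x) + 5)) - 5 = 30] common factor 5 (LHS and 30) — divide through. So factor: ((2*x) + 5) - 1 = 6.
Step 4. [((2*x) + 5) - 1 = 6] the outer -1 inverts by adding 1. So sub: (2*x) + 5 = 7.
Step 5. [(2*x) + 5 = 7] peel the +5: subtract 5 from each side, so sub: 2*x = 2.
Step 6. [2*x = 2] 2·(inner) — divide through by 2. So div: x = 1.

Answer: x ∈ {1}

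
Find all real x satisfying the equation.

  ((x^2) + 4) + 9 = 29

Step 1. [((x^2) + 4) + 9 = 29] +9 is outermost — subtract 9 both sides ⇒ sub: (x^2) + 4 = 20.
Step 2. [(x^2) + 4 = 20] 4 comes off first (subtract 4). So sub: x^2 = 16.
Step 3. [x^2 = 16] √ both sides: 16 ≥ 0 gives two branches. So sqrt: x = 4 or -4.

Answer: x ∈ {-4, 4}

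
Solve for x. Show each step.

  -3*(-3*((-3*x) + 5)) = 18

Step 1. [-3*(-3*((-3*x) + 5)) = 18] leading coefficient -3: divide by -3 ⇒ div: -3*((-3*x) + 5) = -6.
Step 2. [-3*((-3*x) + 5) = -6] divide by the outer -3 ⇒ div: (-3*x) + 5 = 2.
Step 3. [(-3*x) + 5 = 2] the outer +5 inverts by subtracting 5, so sub: -3*x = -3.
Step 4. [-3*x = -3] LHS = -3·(…); ÷-3 both sides ⇒ div: x = 1.

Answer: x ∈ {1}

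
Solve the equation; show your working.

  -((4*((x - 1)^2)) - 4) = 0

Step 1. [-((4*((x - 1)^2)) - 4) = 0] flip signs both sides, so neg: (4*((x - 1)^2)) - 4 = 0.
Step 2. [(4*((x - 1)^2)) - 4 = 0] 4 divides every term; factor it out, so factor: ((x - 1)^2) - 1 = 0.
Step 3. [((x - 1)^2) - 1 = 0] -1 is outermost — add 1 both sides ⇒ sub: (x - 1)^2 = 1.
Step 4. [(x - 1)^2 = 1] 1 ≥ 0, LHS is (·)² — take ±√. So sqrt: x - 1 = 1 or -1.
Step 5. [x - 1 = 1 or -1] 1 comes off first (add 1) ⇒ sub: x = 2 or 0.

Answer: x ∈ {0, 2}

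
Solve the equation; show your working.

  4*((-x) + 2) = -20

Step 1. [4*((-x) + 2) = -20] 4 out front; divide by 4, so div: (-x) + 2 = -5.
Step 2. [(-x) + 2 = -5] the outer +2 inverts by subtracting 2. So sub: -x = -7.
Step 3. [-x = -7] flip signs both sides, so neg: x = 7.

Answer: x ∈ {7}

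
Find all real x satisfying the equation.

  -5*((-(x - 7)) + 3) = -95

Step 1. [-5*((-(x - 7)) + 3) = -95] -5·(inner) — divide through by -5, so div: (-(x - 7)) + 3 = 19.
Step 2. [(-(x - 7)) + 3 = 19] subtract 3: x sits inside (… + 3). So sub: -(x - 7) = 16.
Step 3. [-(x - 7) = 16] flip signs both sides. So neg: x - 7 = -16.
Step 4. [x - 7 = -16] -7 is outermost — add 7 both sides ⇒ sub: x = -9.

Answer: x ∈ {-9}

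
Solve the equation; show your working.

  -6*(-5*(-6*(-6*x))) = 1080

Step 1. [-6*(-5*(-6*(-6*x))) = 1080] -6 out front; divide by -6, so div: -5*(-6*(-6*x)) = -180.
Step 2. [-5*(-6*(-6*x)) = -180] divide by the outer -5 ⇒ div: -6*(-6*x) = 36.
Step 3. [-6*(-6*x) = 36] -6 out front; divide by -6. So div: -6*x = -6.
Step 4. [-6*x = -6] leading coefficient -6: divide by -6, so div: x = 1.

Answer: x ∈ {1}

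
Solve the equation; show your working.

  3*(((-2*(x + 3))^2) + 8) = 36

Step 1. [3*(((-2*(x + 3))^2) + 8) = 36] LHS = 3·(…); ÷3 both sides, so div: ((-2*(x + 3))^2) + 8 = 12.
Step 2. [((-2*(x + 3))^2) + 8 = 12] peel the +8: subtract 8 from each side, so sub: (-2*(x + 3))^2 = 4.
Step 3. [(-2*(x + 3))^2 = 4] LHS squared, RHS 4 ≥ 0: apply √ (±). So sqrt: -2*(x + 3) = 2 or -2.
Step 4. [-2*(x + 3) = 2 or -2] -2 out front; divide by -2. So div: x + 3 = -1 or 1.
Step 5. [x + 3 = -1 or 1] subtract 3: x sits inside (… + 3), so sub: x = -4 or -2.

Answer: x ∈ {-4, -2}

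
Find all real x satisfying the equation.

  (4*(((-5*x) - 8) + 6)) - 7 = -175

Step 1. [(4*(((-5*x) - 8) + 6)) - 7 = -175] peel the -7: add 7 from each side. So sub: 4*(((-5*x) - 8) + 6) = -168.
Step 2. [4*(((-5*x) - 8) + 6) = -168] LHS = 4·(…); ÷4 both sides, so div: ((-5*x) - 8) + 6 = -42.
Step 3. [((-5*x) - 8) + 6 = -42] subtract 6: x sits inside (… + 6) ⇒ sub: (-5*x) - 8 = -48.
Step 4. [(-5*x) - 8 = -48] 8 comes off first (add 8). So sub: -5*x = -40.
Step 5. [-5*x = -40] divide by the outer -5, so div: x = 8.

Answer: x ∈ {8}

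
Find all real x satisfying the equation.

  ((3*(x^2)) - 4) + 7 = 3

Step 1. [((3*(x^2)) - 4) + 7 = 3] 7 comes off first (subtract 7). So sub: (3*(x^2)) - 4 = -4.
Step 2. [(3*(x^2)) - 4 = -4] peel the -4: add 4 from each side, so sub: 3*(x^2) = 0.
Step 3. [3*(x^2) = 0] leading coefficient 3: divide by 3 ⇒ div: x^2 = 0.
Step 4. [x^2 = 0] LHS squared, RHS 0 ≥ 0: apply √ (±) ⇒ sqrt: x = 0.

Answer: x ∈ {0}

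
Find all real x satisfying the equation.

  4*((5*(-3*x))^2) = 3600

Step 1. [4*((5*(-3*x))^2) = 3600] LHS = 4·(…); ÷4 both sides ⇒ div: (5*(-3*x))^2 = 900.
Step 2. [(5*(-3*x))^2 = 900] 900 ≥ 0, LHS is (·)² — take ±√ ⇒ sqrt: 5*(-3*x) = 30 or -30.
Step 3. [5*(-3*x) = 30 or -30] 5·(inner) — divide through by 5, so div: -3*x = 6 or -6.
Step 4. [-3*x = 6 or -6] -3·(inner) — divide through by -3, so div: x = -2 or 2.

Answer: x ∈ {-2, 2}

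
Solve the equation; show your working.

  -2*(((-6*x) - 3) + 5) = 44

Step 1. [-2*(((-6*x) - 3) + 5) = 44] LHS = -2·(…); ÷-2 both sides ⇒ div: ((-6*x) - 3) + 5 = -22.
Step 2. [((-6*x) - 3) + 5 = -22] 5 comes off first (subtract 5). So sub: (-6*x) - 3 = -27.
Step 3. [(-6*x) - 3 = -27] the outer -3 inverts by adding 3. So sub: -6*x = -24.
Step 4. [-6*x = -24] -6 out front; divide by -6, so div: x = 4.

Answer: x ∈ {4}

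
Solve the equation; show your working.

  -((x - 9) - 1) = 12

Step 1. [-((x - 9) - 1) = 12] leading − — multiply by −1. So neg: (x - 9) - 1 = -12.
Step 2. [(x - 9) - 1 = -12] the outer -1 inverts by adding 1. So sub: x - 9 = -11.
Step 3. [x - 9 = -11] add 9: x sits inside (… - 9) ⇒ sub: x = -2.

Answer: x ∈ {-2}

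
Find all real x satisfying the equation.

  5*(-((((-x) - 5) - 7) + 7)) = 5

Step 1. [5*(-((((-x) - 5) - 7) + 7)) = 5] 5 out front; divide by 5 ⇒ div: -((((-x) - 5) - 7) + 7) = 1.
Step 2. [-((((-x) - 5) - 7) + 7) = 1] flip signs both sides. So neg: (((-x) - 5) - 7) + 7 = -1.
Step 3. [(((-x) - 5) - 7) + 7 = -1] peel the +7: subtract 7 from each side, so sub: ((-x) - 5) - 7 = -8.
Step 4. [((-x) - 5) - 7 = -8] add 7: x sits inside (… - 7), so sub: (-x) - 5 = -1.
Step 5. [(-x) - 5 = -1] the outer -5 inverts by adding 5 ⇒ sub: -x = 4.
Step 6. [-x = 4] leading − — multiply by −1, so neg: x = -4.

Answer: x ∈ {-4}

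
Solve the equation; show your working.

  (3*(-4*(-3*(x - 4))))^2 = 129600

Step 1. [(3*(-4*(-3*(x - 4))))^2 = 129600] √ both sides: 129600 ≥ 0 gives two branches, so sqrt: 3*(-4*(-3*(x - 4))) = 360 or -360.
Step 2. [3*(-4*(-3*(x - 4))) = 360 or -360] leading coefficient 3: divide by 3 ⇒ div: -4*(-3*(x - 4)) = 120 or -120.
Step 3. [-4*(-3*(x - 4)) = 120 or -120] -4·(inner) — divide through by -4, so div: -3*(x - 4) = -30 or 30.
Step 4. [-3*(x - 4) = -30 or 30] LHS = -3·(…); ÷-3 both sides, so div: x - 4 = 10 or -10.
Step 5. [x - 4 = 10 or -10] -4 is outermost — add 4 both sides, so sub: x = 14 or -6.

Answer: x ∈ {-6, 14}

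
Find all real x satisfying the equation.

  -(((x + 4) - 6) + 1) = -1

Step 1. [-(((x + 4) - 6) + 1) = -1] LHS negated; negate both sides, so neg: ((x + 4) - 6) + 1 = 1.
Step 2. [((x + 4) - 6) + 1 = 1] +1 is outermost — subtract 1 both sides, so sub: (x + 4) - 6 = 0.
Step 3. [(x + 4) - 6 = 0] the outer -6 inverts by adding 6 ⇒ sub: x + 4 = 6.
Step 4. [x + 4 = 6] 4 comes off first (subtract 4) ⇒ sub: x = 2.

Answer: x ∈ {2}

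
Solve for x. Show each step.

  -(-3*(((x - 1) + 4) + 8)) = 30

Step 1. [-(-3*(((x - 1) + 4) + 8)) = 30] LHS negated; negate both sides ⇒ neg: -3*(((x - 1) + 4) + 8) = -30.
Step 2. [-3*(((x - 1) + 4) + 8) = -30] leading coefficient -3: divide by -3 ⇒ div: ((x - 1) + 4) + 8 = 10.
Step 3. [((x - 1) + 4) + 8 = 10] 8 comes off first (subtract 8), so sub: (x - 1) + 4 = 2.
Step 4. [(x - 1) + 4 = 2] +4 is outermost — subtract 4 both sides, so sub: x - 1 = -2.
Step 5. [x - 1 = -2] peel the -1: add 1 from each side. So sub: x = -1.

Answer: x ∈ {-1}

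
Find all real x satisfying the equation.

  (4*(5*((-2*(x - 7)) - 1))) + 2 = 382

Step 1. [(4*(5*((-2*(x - 7)) - 1))) + 2 = 382] 2 comes off first (subtract 2). So sub: 4*(5*((-2*(x - 7)) - 1)) = 380.
Step 2. [4*(5*((-2*(x - 7)) - 1)) = 380] LHS = 4·(…); ÷4 both sides, so div: 5*((-2*(x - 7)) - 1) = 95.
Step 3. [5*((-2*(x - 7)) - 1) = 95] leading coefficient 5: divide by 5. So div: (-2*(x - 7)) - 1 = 19.
Step 4. [(-2*(x - 7)) - 1 = 19] the outer -1 inverts by adding 1. So sub: -2*(x - 7) = 20.
Step 5. [-2*(x - 7) = 20] -2 out front; divide by -2. So div: x - 7 = -10.
Step 6. [x - 7 = -10] peel the -7: add 7 from each side ⇒ sub: x = -3.

Answer: x ∈ {-3}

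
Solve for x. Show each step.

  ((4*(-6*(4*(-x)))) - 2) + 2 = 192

Step 1. [((4*(-6*(4*(-x)))) - 2) + 2 = 192] +2 is outermost — subtract 2 both sides ⇒ sub: (4*(-6*(4*(-x)))) - 2 = 190.
Step 2. [(4*(-6*(4*(-x)))) - 2 = 190] add 2: x sits inside (… - 2) ⇒ sub: 4*(-6*(4*(-x))) = 192.
Step 3. [4*(-6*(4*(-x))) = 192] 4·(inner) — divide through by 4. So div: -6*(4*(-x)) = 48.
Step 4. [-6*(4*(-x)) = 48] LHS = -6·(…); ÷-6 both sides, so div: 4*(-x) = -8.
Step 5. [4*(-x) = -8] LHS = 4·(…); ÷4 both sides. So div: -x = -2.
Step 6. [-x = -2] flip signs both sides ⇒ neg: x = 2.

Answer: x ∈ {2}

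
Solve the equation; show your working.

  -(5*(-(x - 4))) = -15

Step 1. [-(5*(-(x - 4))) = -15] LHS negated; negate both sides ⇒ neg: 5*(-(x - 4)) = 15.
Step 2. [5*(-(x - 4)) = 15] 5 out front; divide by 5 ⇒ div: -(x - 4) = 3.
Step 3. [-(x - 4) = 3] flip signs both sides, so neg: x - 4 = -3.
Step 4. [x - 4 = -3] add 4: x sits inside (… - 4). So sub: x = 1.

Answer: x ∈ {1}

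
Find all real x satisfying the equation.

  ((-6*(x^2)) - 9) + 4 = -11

Step 1. [((-6*(x^2)) - 9) + 4 = -11] peel the +4: subtract 4 from each side ⇒ sub: (-6*(x^2)) - 9 = -15.
Step 2. [(-6*(x^2)) - 9 = -15] 9 comes off first (add 9) ⇒ sub: -6*(x^2) = -6.
Step 3. [-6*(x^2) = -6] -6·(inner) — divide through by -6. So div: x^2 = 1.
Step 4. [x^2 = 1] √ both sides: 1 ≥ 0 gives two branches. So sqrt: x = 1 or -1.

Answer: x ∈ {-1, 1}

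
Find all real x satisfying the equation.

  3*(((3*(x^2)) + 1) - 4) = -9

Step 1. [3*(((3*(x^2)) + 1) - 4) = -9] 3·(inner) — divide through by 3. So div: ((3*(x^2)) + 1) - 4 = -3.
Step 2. [((3*(x^2)) + 1) - 4 = -3] the outer -4 inverts by adding 4 ⇒ sub: (3*(x^2)) + 1 = 1.
Step 3. [(3*(x^2)) + 1 = 1] subtract 1: x sits inside (… + 1), so sub: 3*(x^2) = 0.
Step 4. [3*(x^2) = 0] leading coefficient 3: divide by 3 ⇒ div: x^2 = 0.
Step 5. [x^2 = 0] LHS squared, RHS 0 ≥ 0: apply √ (±), so sqrt: x = 0.

Answer: x ∈ {0}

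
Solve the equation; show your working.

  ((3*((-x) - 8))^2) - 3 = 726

Step 1. [((3*((-x) - 8))^2) - 3 = 726] -3 is outermost — add 3 both sides, so sub: (3*((-x) - 8))^2 = 729.
Step 2. [(3*((-x) - 8))^2 = 729] √ both sides: 729 ≥ 0 gives two branches ⇒ sqrt: 3*((-x) - 8) = 27 or -27.
Step 3. [3*((-x) - 8) = 27 or -27] divide by the outer 3, so div: (-x) - 8 = 9 or -9.
Step 4. [(-x) - 8 = 9 or -9] add 8: x sits inside (… - 8) ⇒ sub: -x = 17 or -1.
Step 5. [-x = 17 or -1] leading − — multiply by −1 ⇒ neg: x = -17 or 1.

Answer: x ∈ {-17, 1}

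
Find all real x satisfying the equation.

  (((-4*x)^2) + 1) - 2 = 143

Step 1. [(((-4*x)^2) + 1) - 2 = 143] 2 comes off first (add 2), so sub: ((-4*x)^2) + 1 = 145.
Step 2. [((-4*x)^2) + 1 = 145] peel the +1: subtract 1 from each side, so sub: (-4*x)^2 = 144.
Step 3. [(-4*x)^2 = 144] LHS squared, RHS 144 ≥ 0: apply √ (±). So sqrt: -4*x = 12 or -12.
Step 4. [-4*x = 12 or -12] -4 out front; divide by -4 ⇒ div: x = -3 or 3.

Answer: x ∈ {-3, 3}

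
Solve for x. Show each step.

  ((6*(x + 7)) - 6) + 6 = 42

Step 1. [((6*(x + 7)) - 6) + 6 = 42] the outer +6 inverts by subtracting 6 ⇒ sub: (6*(x + 7)) - 6 = 36.
Step 2. [(6*(x + 7)) - 6 = 36] peel the -6: add 6 from each side ⇒ sub: 6*(x + 7) = 42.
Step 3. [6*(x + 7) = 42] 6·(inner) — divide through by 6. So div: x + 7 = 7.
Step 4. [x + 7 = 7] the outer +7 inverts by subtracting 7, so sub: x = 0.

Answer: x ∈ {0}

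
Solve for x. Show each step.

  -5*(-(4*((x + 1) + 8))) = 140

Step 1. [-5*(-(4*((x + 1) + 8))) = 140] -5·(inner) — divide through by -5, so div: -(4*((x + 1) + 8)) = -28.
Step 2. [-(4*((x + 1) + 8)) = -28] flip signs both sides, so neg: 4*((x + 1) + 8) = 28.
Step 3. [4*((x + 1) + 8) = 28] leading coefficient 4: divide by 4, so div: (x + 1) + 8 = 7.
Step 4. [(x + 1) + 8 = 7] the outer +8 inverts by subtracting 8. So sub: x + 1 = -1.
Step 5. [x + 1 = -1] +1 is outermost — subtract 1 both sides ⇒ sub: x = -2.

Answer: x ∈ {-2}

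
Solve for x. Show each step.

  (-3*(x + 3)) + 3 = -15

Step 1. [(-3*(x + 3)) + 3 = -15] -3 | LHS and -3 | -15: pull -3 out, so factor: (x + 3) - 1 = 5.
Step 2. [(x + 3) - 1 = 5] add 1: x sits inside (… - 1). So sub: x + 3 = 6.
Step 3. [x + 3 = 6] +3 is outermost — subtract 3 both sides. So sub: x = 3.

Answer: x ∈ {3}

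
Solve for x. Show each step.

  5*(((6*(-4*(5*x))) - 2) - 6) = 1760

Step 1. [5*(((6*(-4*(5*x))) - 2) - 6) = 1760] leading coefficient 5: divide by 5. So div: ((6*(-4*(5*x))) - 2) - 6 = 352.
Step 2. [((6*(-4*(5*x))) - 2) - 6 = 352] -6 is outermost — add 6 both sides, so sub: (6*(-4*(5*x))) - 2 = 358.
Step 3. [(6*(-4*(5*x))) - 2 = 358] peel the -2: add 2 from each side ⇒ sub: 6*(-4*(5*x)) = 360.
Step 4. [6*(-4*(5*x)) = 360] leading coefficient 6: divide by 6 ⇒ div: -4*(5*x) = 60.
Step 5. [-4*(5*x) = 60] divide by the outer -4. So div: 5*x = -15.
Step 6. [5*x = -15] 5·(inner) — divide through by 5 ⇒ div: x = -3.

Answer: x ∈ {-3}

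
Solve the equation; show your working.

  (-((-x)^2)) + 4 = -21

Step 1. [(-((-x)^2)) + 4 = -21] +4 is outermost — subtract 4 both sides ⇒ sub: -((-x)^2) = -25.
Step 2. [-((-x)^2) = -25] flip signs both sides ⇒ neg: (-x)^2 = 25.
Step 3. [(-x)^2 = 25] 25 ≥ 0, LHS is (·)² — take ±√, so sqrt: -x = 5 or -5.
Step 4. [-x = 5 or -5] leading − — multiply by −1. So neg: x = -5 or 5.

Answer: x ∈ {-5, 5}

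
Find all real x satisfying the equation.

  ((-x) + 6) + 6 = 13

Step 1. [((-x) + 6) + 6 = 13] +6 is outermost — subtract 6 both sides, so sub: (-x) + 6 = 7.
Step 2. [(-x) + 6 = 7] +6 is outermost — subtract 6 both sides ⇒ sub: -x = 1.
Step 3. [-x = 1] flip signs both sides ⇒ neg: x = -1.

Answer: x ∈ {-1}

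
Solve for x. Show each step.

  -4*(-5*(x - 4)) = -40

Step 1. [-4*(-5*(x - 4)) = -40] leading coefficient -4: divide by -4 ⇒ div: -5*(x - 4) = 10.
Step 2. [-5*(x - 4) = 10] -5 out front; divide by -5, so div: x - 4 = -2.
Step 3. [x - 4 = -2] peel the -4: add 4 from each side ⇒ sub: x = 2.

Answer: x ∈ {2}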